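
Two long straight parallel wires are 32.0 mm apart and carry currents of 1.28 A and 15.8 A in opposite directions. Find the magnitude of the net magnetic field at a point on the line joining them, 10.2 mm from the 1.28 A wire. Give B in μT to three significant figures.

Each long wire gives B = μ₀I/(2πd). Distances are d₁ = 0.0102 m and d₂ = 0.0218 m.
B₁ = 2.51×10⁻⁵ T, B₂ = 1.45×10⁻⁴ T.
Between antiparallel currents both contributions point the same way, so they add. B = B₁ + B₂ = 2.51×10⁻⁵ + 1.45×10⁻⁴ = 1.70×10⁻⁴ T.

B ≈ 170 μT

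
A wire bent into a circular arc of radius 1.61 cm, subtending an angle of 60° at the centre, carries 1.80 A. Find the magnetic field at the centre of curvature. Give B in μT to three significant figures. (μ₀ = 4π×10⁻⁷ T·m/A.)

B ≈ 11.7 μT

The Biot–Savart field of a circular arc at its centre is B = μ₀Iφ/(4πR), with φ = 1.047 rad.
B = (4π×10⁻⁷ × 1.80 × 1.047) / (4π × 0.0161) = 1.17×10⁻⁵ T.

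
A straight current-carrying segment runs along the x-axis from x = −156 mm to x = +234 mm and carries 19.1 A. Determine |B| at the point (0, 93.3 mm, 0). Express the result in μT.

For a finite straight segment, B = (μ₀I/4πd)(sinθ₁ + sinθ₂), where θ₁, θ₂ are the angles from the perpendicular to each end.
The perpendicular distance is d = 0.0933 m; the end-offsets along the wire are a = 0.156 m and b = 0.234 m.
sinθ₁ = 0.156/√(0.156²+0.0933²) = 0.8582; sinθ₂ = 0.234/√(0.234²+0.0933²) = 0.9289.
B = (4π×10⁻⁷ × 19.1) / (4π × 0.0933) × (0.8582 + 0.9289) = 3.66×10⁻⁵ T.

B ≈ 36.6 μT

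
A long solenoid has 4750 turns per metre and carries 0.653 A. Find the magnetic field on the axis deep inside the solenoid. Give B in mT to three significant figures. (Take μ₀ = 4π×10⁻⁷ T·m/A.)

Inside a long solenoid, B = μ₀nI with n = 4750 turns/m.
B = 4π×10⁻⁷ × 4750 × 0.653 = 3.90×10⁻³ T.

B ≈ 3.90 mT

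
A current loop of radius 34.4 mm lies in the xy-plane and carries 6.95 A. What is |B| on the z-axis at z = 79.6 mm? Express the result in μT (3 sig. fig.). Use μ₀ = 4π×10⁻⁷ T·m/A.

On the axis of a circular loop, B = μ₀IR² / [2(R²+z²)^(3/2)].
R² + z² = (0.0344)² + (0.0796)² = 0.00752 m², and (R²+z²)^(3/2) = 6.52×10⁻⁴ m³.
B = (4π×10⁻⁷ × 6.95 × 0.001183) / (2 × 6.52×10⁻⁴) = 7.92×10⁻⁶ T.

B ≈ 7.92 μT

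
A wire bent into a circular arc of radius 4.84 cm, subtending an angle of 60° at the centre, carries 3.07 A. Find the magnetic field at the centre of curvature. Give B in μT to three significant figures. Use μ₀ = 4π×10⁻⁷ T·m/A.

B ≈ 6.64 μT

The Biot–Savart field of a circular arc at its centre is B = μ₀Iφ/(4πR), with φ = 1.047 rad.
B = (4π×10⁻⁷ × 3.07 × 1.047) / (4π × 0.0484) = 6.64×10⁻⁶ T.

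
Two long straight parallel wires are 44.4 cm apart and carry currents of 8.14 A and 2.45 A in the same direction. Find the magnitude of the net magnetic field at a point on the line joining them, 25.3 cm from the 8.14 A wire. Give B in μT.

Each long wire gives B = μ₀I/(2πd). Distances are d₁ = 0.253 m and d₂ = 0.191 m.
B₁ = 6.43×10⁻⁶ T, B₂ = 2.57×10⁻⁶ T.
Between parallel currents the two contributions point in opposite directions, so they subtract. B = |B₁ − B₂| = |6.43×10⁻⁶ − 2.57×10⁻⁶| = 3.87×10⁻⁶ T.

B ≈ 3.87 μT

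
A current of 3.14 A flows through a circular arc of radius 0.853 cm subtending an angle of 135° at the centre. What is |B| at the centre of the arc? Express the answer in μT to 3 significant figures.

B ≈ 86.7 μT

The Biot–Savart field of a circular arc at its centre is B = μ₀Iφ/(4πR), with φ = 2.356 rad.
B = (4π×10⁻⁷ × 3.14 × 2.356) / (4π × 0.00853) = 8.67×10⁻⁵ T.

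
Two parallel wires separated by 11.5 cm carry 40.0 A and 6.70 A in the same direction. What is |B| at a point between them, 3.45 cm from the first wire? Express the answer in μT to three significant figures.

B ≈ 215 μT

Each long wire gives B = μ₀I/(2πd). Distances are d₁ = 0.0345 m and d₂ = 0.0805 m.
B₁ = 2.32×10⁻⁴ T, B₂ = 1.66×10⁻⁵ T.
Between parallel currents the two contributions point in opposite directions, so they subtract. B = |B₁ − B₂| = |2.32×10⁻⁴ − 1.66×10⁻⁵| = 2.15×10⁻⁴ T.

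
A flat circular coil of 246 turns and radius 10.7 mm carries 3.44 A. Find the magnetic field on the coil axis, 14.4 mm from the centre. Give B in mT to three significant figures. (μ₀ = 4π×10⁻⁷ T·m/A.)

B ≈ 10.5 mT

For an N-turn flat coil, B = Nμ₀IR²/[2(R²+z²)^(3/2)] with R = 0.0107 m, z = 0.0144 m.
B = 246 × 4.29×10⁻⁵ T = 1.05×10⁻² T.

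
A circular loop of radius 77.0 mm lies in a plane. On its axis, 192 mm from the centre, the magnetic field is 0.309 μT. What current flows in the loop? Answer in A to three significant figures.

I ≈ 0.734 A

On the axis of a loop, B = μ₀IR²/[2(R²+z²)^(3/2)], so I = 2B(R²+z²)^(3/2)/(μ₀R²).
R² + z² = 0.005929 + 0.03686 = 0.04279 m²; raised to 3/2 gives 8.85×10⁻³ m³.
I = 2 × 3.09×10⁻⁷ × 8.85×10⁻³ / (1.26×10⁻⁶ × 0.005929) = 0.734 A.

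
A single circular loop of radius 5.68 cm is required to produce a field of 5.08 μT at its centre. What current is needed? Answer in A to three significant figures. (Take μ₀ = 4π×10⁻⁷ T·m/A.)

At the centre of a circular loop B = μ₀I/(2R), so I = 2RB/μ₀.
With R = 0.0568 m, I = 2 × 0.0568 × 5.08×10⁻⁶ / (4π×10⁻⁷) = 0.459 A.

I ≈ 0.459 A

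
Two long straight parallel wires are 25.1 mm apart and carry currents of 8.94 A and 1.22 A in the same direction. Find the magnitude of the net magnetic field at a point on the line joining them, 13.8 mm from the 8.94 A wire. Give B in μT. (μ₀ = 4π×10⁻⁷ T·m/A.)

B ≈ 108 μT

Each long wire gives B = μ₀I/(2πd). Distances are d₁ = 0.0138 m and d₂ = 0.0113 m.
B₁ = 1.30×10⁻⁴ T, B₂ = 2.16×10⁻⁵ T.
Between parallel currents the two contributions point in opposite directions, so they subtract. B = |B₁ − B₂| = |1.30×10⁻⁴ − 2.16×10⁻⁵| = 1.08×10⁻⁴ T.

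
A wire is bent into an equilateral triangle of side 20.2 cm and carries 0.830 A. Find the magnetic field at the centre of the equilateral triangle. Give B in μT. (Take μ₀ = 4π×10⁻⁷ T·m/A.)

Each side is a finite straight segment at perpendicular distance d = a/(2 tan(π/3)) = 0.05831 m from the centre, with end-angles ±π/3.
One side contributes B₁ = (μ₀I/4πd)·2 sin(π/3) = 2.47×10⁻⁶ T.
All 3 sides add in the same direction: B = 3 × 2.47×10⁻⁶ = 7.40×10⁻⁶ T.

B ≈ 7.40 μT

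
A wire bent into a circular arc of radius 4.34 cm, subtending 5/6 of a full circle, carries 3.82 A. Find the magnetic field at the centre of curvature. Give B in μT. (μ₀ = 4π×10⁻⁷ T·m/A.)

B ≈ 46.1 μT

The Biot–Savart field of a circular arc at its centre is B = μ₀Iφ/(4πR), with φ = 5.236 rad.
B = (4π×10⁻⁷ × 3.82 × 5.236) / (4π × 0.0434) = 4.61×10⁻⁵ T.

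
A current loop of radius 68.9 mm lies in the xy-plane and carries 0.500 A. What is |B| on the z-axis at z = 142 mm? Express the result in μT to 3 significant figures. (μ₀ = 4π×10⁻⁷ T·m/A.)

On the axis of a circular loop, B = μ₀IR² / [2(R²+z²)^(3/2)].
R² + z² = (0.0689)² + (0.142)² = 0.02491 m², and (R²+z²)^(3/2) = 3.93×10⁻³ m³.
B = (4π×10⁻⁷ × 0.500 × 0.004747) / (2 × 3.93×10⁻³) = 3.79×10⁻⁷ T.

B ≈ 0.379 μT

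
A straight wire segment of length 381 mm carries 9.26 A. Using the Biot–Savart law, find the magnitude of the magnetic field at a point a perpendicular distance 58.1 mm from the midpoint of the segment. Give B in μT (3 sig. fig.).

B ≈ 30.5 μT

For a finite straight segment, B = (μ₀I/4πd)(sinθ₁ + sinθ₂), where θ₁, θ₂ are the angles from the perpendicular to each end.
The perpendicular from the point meets the wire at its midpoint, so each end is L/2 = 0.1905 m away along the wire.
sinθ₁ = 0.1905/√(0.1905²+0.0581²) = 0.9565; sinθ₂ = 0.1905/√(0.1905²+0.0581²) = 0.9565.
B = (4π×10⁻⁷ × 9.26) / (4π × 0.0581) × (0.9565 + 0.9565) = 3.05×10⁻⁵ T.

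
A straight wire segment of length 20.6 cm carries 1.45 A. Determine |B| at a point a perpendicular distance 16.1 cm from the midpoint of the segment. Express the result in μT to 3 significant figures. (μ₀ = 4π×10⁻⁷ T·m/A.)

For a finite straight segment, B = (μ₀I/4πd)(sinθ₁ + sinθ₂), where θ₁, θ₂ are the angles from the perpendicular to each end.
The perpendicular from the point meets the wire at its midpoint, so each end is L/2 = 0.103 m away along the wire.
sinθ₁ = 0.103/√(0.103²+0.161²) = 0.5389; sinθ₂ = 0.103/√(0.103²+0.161²) = 0.5389.
B = (4π×10⁻⁷ × 1.45) / (4π × 0.161) × (0.5389 + 0.5389) = 9.71×10⁻⁷ T.

B ≈ 0.971 μT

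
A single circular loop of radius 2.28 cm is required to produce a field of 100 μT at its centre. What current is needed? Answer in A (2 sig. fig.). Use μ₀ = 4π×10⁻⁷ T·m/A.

At the centre of a circular loop B = μ₀I/(2R), so I = 2RB/μ₀.
With R = 0.0228 m, I = 2 × 0.0228 × 1.00×10⁻⁴ / (4π×10⁻⁷) = 3.63 A.

I ≈ 3.6 A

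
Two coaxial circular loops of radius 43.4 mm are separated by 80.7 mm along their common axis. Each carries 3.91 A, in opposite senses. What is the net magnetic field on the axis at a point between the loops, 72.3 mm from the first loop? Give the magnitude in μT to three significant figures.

B ≈ 45.9 μT

Each loop contributes B = μ₀IR²/[2(R²+z²)^(3/2)] on the axis, with z measured from that loop.
Loop 1 (z = 0.0723 m): B₁ = 7.72×10⁻⁶ T. Loop 2 (z = 0.0084 m): B₂ = 5.36×10⁻⁵ T.
The fields oppose: B = |B₁ − B₂| = 4.59×10⁻⁵ T.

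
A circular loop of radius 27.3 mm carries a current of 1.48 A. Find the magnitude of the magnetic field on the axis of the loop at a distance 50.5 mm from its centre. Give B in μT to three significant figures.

B ≈ 3.66 μT

On the axis of a circular loop, B = μ₀IR² / [2(R²+z²)^(3/2)].
R² + z² = (0.0273)² + (0.0505)² = 0.003296 m², and (R²+z²)^(3/2) = 1.89×10⁻⁴ m³.
B = (4π×10⁻⁷ × 1.48 × 0.0007453) / (2 × 1.89×10⁻⁴) = 3.66×10⁻⁶ T.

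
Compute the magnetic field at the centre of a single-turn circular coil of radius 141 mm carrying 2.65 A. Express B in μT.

At the centre of a circular loop the Biot–Savart law gives B = μ₀I/(2R).
B = (4π×10⁻⁷ × 2.65) / (2 × 0.141) = 1.18×10⁻⁵ T.

B ≈ 11.8 μT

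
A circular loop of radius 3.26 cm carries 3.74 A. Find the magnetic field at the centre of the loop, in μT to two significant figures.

B ≈ 72 μT

At the centre of a circular loop the Biot–Savart law gives B = μ₀I/(2R).
B = (4π×10⁻⁷ × 3.74) / (2 × 0.0326) = 7.21×10⁻⁵ T.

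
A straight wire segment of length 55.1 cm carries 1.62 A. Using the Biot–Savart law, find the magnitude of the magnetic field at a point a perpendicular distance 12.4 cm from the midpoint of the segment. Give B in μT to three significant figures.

For a finite straight segment, B = (μ₀I/4πd)(sinθ₁ + sinθ₂), where θ₁, θ₂ are the angles from the perpendicular to each end.
The perpendicular from the point meets the wire at its midpoint, so each end is L/2 = 0.2755 m away along the wire.
sinθ₁ = 0.2755/√(0.2755²+0.124²) = 0.9119; sinθ₂ = 0.2755/√(0.2755²+0.124²) = 0.9119.
B = (4π×10⁻⁷ × 1.62) / (4π × 0.124) × (0.9119 + 0.9119) = 2.38×10⁻⁶ T.

B ≈ 2.38 μT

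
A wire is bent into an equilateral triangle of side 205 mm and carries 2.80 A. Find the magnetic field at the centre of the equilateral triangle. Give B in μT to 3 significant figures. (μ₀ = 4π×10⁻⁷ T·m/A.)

Each side is a finite straight segment at perpendicular distance d = a/(2 tan(π/3)) = 0.05918 m from the centre, with end-angles ±π/3.
One side contributes B₁ = (μ₀I/4πd)·2 sin(π/3) = 8.20×10⁻⁶ T.
All 3 sides add in the same direction: B = 3 × 8.20×10⁻⁶ = 2.46×10⁻⁵ T.

B ≈ 24.6 μT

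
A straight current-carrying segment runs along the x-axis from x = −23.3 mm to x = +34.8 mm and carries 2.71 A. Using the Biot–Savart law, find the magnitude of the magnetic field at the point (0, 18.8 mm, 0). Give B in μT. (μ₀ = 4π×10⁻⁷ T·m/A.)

For a finite straight segment, B = (μ₀I/4πd)(sinθ₁ + sinθ₂), where θ₁, θ₂ are the angles from the perpendicular to each end.
The perpendicular distance is d = 0.0188 m; the end-offsets along the wire are a = 0.0233 m and b = 0.0348 m.
sinθ₁ = 0.0233/√(0.0233²+0.0188²) = 0.7783; sinθ₂ = 0.0348/√(0.0348²+0.0188²) = 0.8798.
B = (4π×10⁻⁷ × 2.71) / (4π × 0.0188) × (0.7783 + 0.8798) = 2.39×10⁻⁵ T.

B ≈ 23.9 μT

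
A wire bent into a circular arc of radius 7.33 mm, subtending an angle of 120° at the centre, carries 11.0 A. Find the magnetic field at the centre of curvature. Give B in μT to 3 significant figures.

The Biot–Savart field of a circular arc at its centre is B = μ₀Iφ/(4πR), with φ = 2.094 rad.
B = (4π×10⁻⁷ × 11.0 × 2.094) / (4π × 0.00733) = 3.14×10⁻⁴ T.

B ≈ 314 μT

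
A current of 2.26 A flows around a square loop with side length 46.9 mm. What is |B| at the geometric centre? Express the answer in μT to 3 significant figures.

Each side is a finite straight segment at perpendicular distance d = a/(2 tan(π/4)) = 0.02345 m from the centre, with end-angles ±π/4.
One side contributes B₁ = (μ₀I/4πd)·2 sin(π/4) = 1.36×10⁻⁵ T.
All 4 sides add in the same direction: B = 4 × 1.36×10⁻⁵ = 5.45×10⁻⁵ T.

B ≈ 54.5 μT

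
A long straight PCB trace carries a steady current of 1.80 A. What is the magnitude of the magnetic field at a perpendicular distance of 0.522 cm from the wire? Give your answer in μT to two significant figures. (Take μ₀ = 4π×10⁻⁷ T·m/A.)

For an infinitely long straight wire, B = μ₀I/(2πd).
B = (4π×10⁻⁷ × 1.80) / (2π × 0.00522) = 6.90×10⁻⁵ T.

B ≈ 69 μT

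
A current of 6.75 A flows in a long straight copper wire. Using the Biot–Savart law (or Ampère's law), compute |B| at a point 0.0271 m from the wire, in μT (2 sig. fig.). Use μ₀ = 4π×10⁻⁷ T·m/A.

For an infinitely long straight wire, B = μ₀I/(2πd).
B = (4π×10⁻⁷ × 6.75) / (2π × 0.0271) = 4.98×10⁻⁵ T.

B ≈ 50 μT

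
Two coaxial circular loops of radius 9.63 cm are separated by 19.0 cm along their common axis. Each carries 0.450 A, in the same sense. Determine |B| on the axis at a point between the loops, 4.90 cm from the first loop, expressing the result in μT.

Each loop contributes B = μ₀IR²/[2(R²+z²)^(3/2)] on the axis, with z measured from that loop.
Loop 1 (z = 0.049 m): B₁ = 2.08×10⁻⁶ T. Loop 2 (z = 0.141 m): B₂ = 5.27×10⁻⁷ T.
The fields add: B = B₁ + B₂ = 2.61×10⁻⁶ T.

B ≈ 2.61 μT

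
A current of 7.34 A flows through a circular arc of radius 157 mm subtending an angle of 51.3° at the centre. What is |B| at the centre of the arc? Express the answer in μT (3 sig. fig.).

The Biot–Savart field of a circular arc at its centre is B = μ₀Iφ/(4πR), with φ = 0.8954 rad.
B = (4π×10⁻⁷ × 7.34 × 0.8954) / (4π × 0.157) = 4.19×10⁻⁶ T.

B ≈ 4.19 μT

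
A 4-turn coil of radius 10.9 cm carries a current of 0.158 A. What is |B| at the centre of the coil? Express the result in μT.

For an N-turn flat coil, B = Nμ₀I/(2R) with R = 0.109 m.
B = 4 × 9.11×10⁻⁷ T = 3.64×10⁻⁶ T.

B ≈ 3.64 μT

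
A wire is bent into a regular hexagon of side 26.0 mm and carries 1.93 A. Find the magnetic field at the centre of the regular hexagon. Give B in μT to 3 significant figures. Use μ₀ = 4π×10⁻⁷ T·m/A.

B ≈ 51.4 μT

Each side is a finite straight segment at perpendicular distance d = a/(2 tan(π/6)) = 0.02252 m from the centre, with end-angles ±π/6.
One side contributes B₁ = (μ₀I/4πd)·2 sin(π/6) = 8.57×10⁻⁶ T.
All 6 sides add in the same direction: B = 6 × 8.57×10⁻⁶ = 5.14×10⁻⁵ T.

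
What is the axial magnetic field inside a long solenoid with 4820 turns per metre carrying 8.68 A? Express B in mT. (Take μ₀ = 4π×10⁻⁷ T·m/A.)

Inside a long solenoid, B = μ₀nI with n = 4820 turns/m.
B = 4π×10⁻⁷ × 4820 × 8.68 = 5.26×10⁻² T.

B ≈ 52.6 mT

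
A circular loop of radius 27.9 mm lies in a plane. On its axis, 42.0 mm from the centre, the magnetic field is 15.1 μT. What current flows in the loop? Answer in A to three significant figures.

I ≈ 3.96 A

On the axis of a loop, B = μ₀IR²/[2(R²+z²)^(3/2)], so I = 2B(R²+z²)^(3/2)/(μ₀R²).
R² + z² = 0.0007784 + 0.001764 = 0.002542 m²; raised to 3/2 gives 1.28×10⁻⁴ m³.
I = 2 × 1.51×10⁻⁵ × 1.28×10⁻⁴ / (1.26×10⁻⁶ × 0.0007784) = 3.96 A.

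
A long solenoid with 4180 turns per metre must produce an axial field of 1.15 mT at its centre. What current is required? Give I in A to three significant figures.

I ≈ 0.219 A

Inside a long solenoid B = μ₀nI with n = 4180 m⁻¹, so I = B/(μ₀n).
I = 1.15×10⁻³ / (4π×10⁻⁷ × 4180) = 0.219 A.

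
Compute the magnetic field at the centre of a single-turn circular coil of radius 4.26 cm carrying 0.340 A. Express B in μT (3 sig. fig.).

At the centre of a circular loop the Biot–Savart law gives B = μ₀I/(2R).
B = (4π×10⁻⁷ × 0.340) / (2 × 0.0426) = 5.01×10⁻⁶ T.

B ≈ 5.01 μT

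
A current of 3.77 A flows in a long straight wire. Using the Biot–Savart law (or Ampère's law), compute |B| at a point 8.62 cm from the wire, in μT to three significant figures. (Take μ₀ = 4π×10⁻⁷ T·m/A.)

B ≈ 8.75 μT

For an infinitely long straight wire, B = μ₀I/(2πd).
B = (4π×10⁻⁷ × 3.77) / (2π × 0.0862) = 8.75×10⁻⁶ T.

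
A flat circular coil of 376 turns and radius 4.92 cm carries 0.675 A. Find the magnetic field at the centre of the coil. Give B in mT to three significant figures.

B ≈ 3.24 mT

For an N-turn flat coil, B = Nμ₀I/(2R) with R = 0.0492 m.
B = 376 × 8.62×10⁻⁶ T = 3.24×10⁻³ T.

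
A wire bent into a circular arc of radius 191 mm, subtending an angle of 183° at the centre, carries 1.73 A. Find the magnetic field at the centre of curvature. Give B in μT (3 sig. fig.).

The Biot–Savart field of a circular arc at its centre is B = μ₀Iφ/(4πR), with φ = 3.194 rad.
B = (4π×10⁻⁷ × 1.73 × 3.194) / (4π × 0.191) = 2.89×10⁻⁶ T.

B ≈ 2.89 μT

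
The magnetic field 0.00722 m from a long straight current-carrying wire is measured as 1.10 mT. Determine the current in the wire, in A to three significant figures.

For a long straight wire B = μ₀I/(2πd), so I = 2πdB/μ₀.
I = 2π × 0.00722 × 1.10×10⁻³ / (4π×10⁻⁷) = 39.7 A.

I ≈ 39.7 A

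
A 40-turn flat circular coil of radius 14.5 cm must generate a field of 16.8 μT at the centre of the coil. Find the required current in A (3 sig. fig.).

For an N-turn coil, B = Nμ₀I/(2R) with R = 0.145 m, so I = 2RB/(Nμ₀) = 2 × 0.145 × 1.68×10⁻⁵ / (40 × 4π×10⁻⁷) = 9.69×10⁻² A.

I ≈ 0.0969 A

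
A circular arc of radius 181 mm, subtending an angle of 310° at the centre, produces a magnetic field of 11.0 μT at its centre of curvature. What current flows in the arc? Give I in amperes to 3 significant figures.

For a circular arc, B = μ₀Iφ/(4πR) with φ in radians; here φ = 5.411 rad.
So I = 4πRB/(μ₀φ) = 4π × 0.181 × 1.10×10⁻⁵ / (4π×10⁻⁷ × 5.411) = 3.68 A.

I ≈ 3.68 A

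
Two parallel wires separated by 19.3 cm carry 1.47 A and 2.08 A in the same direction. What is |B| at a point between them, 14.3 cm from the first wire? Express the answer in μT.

Each long wire gives B = μ₀I/(2πd). Distances are d₁ = 0.143 m and d₂ = 0.05 m.
B₁ = 2.06×10⁻⁶ T, B₂ = 8.32×10⁻⁶ T.
Between parallel currents the two contributions point in opposite directions, so they subtract. B = |B₁ − B₂| = |2.06×10⁻⁶ − 8.32×10⁻⁶| = 6.26×10⁻⁶ T.

B ≈ 6.26 μT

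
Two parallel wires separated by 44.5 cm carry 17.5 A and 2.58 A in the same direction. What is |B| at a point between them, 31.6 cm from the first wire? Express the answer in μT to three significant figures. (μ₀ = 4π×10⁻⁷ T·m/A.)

B ≈ 7.08 μT

Each long wire gives B = μ₀I/(2πd). Distances are d₁ = 0.316 m and d₂ = 0.129 m.
B₁ = 1.11×10⁻⁵ T, B₂ = 4.00×10⁻⁶ T.
Between parallel currents the two contributions point in opposite directions, so they subtract. B = |B₁ − B₂| = |1.11×10⁻⁵ − 4.00×10⁻⁶| = 7.08×10⁻⁶ T.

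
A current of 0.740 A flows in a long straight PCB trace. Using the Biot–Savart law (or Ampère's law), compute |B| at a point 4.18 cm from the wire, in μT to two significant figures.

B ≈ 3.5 μT

For an infinitely long straight wire, B = μ₀I/(2πd).
B = (4π×10⁻⁷ × 0.740) / (2π × 0.0418) = 3.54×10⁻⁶ T.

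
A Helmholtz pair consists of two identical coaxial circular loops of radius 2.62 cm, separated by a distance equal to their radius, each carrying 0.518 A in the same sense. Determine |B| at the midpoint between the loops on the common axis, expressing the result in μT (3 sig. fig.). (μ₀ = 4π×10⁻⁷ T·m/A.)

Each loop contributes B = μ₀IR²/[2(R²+z²)^(3/2)] on the axis, with z measured from that loop.
Loop 1 (z = 0.0131 m): B₁ = 8.89×10⁻⁶ T. Loop 2 (z = 0.0131 m): B₂ = 8.89×10⁻⁶ T.
The fields add: B = B₁ + B₂ = 1.78×10⁻⁵ T.

B ≈ 17.8 μT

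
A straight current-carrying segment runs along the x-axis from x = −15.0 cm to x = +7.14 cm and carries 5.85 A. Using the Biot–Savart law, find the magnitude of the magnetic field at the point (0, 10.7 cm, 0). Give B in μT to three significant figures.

For a finite straight segment, B = (μ₀I/4πd)(sinθ₁ + sinθ₂), where θ₁, θ₂ are the angles from the perpendicular to each end.
The perpendicular distance is d = 0.107 m; the end-offsets along the wire are a = 0.15 m and b = 0.0714 m.
sinθ₁ = 0.15/√(0.15²+0.107²) = 0.8141; sinθ₂ = 0.0714/√(0.0714²+0.107²) = 0.5551.
B = (4π×10⁻⁷ × 5.85) / (4π × 0.107) × (0.8141 + 0.5551) = 7.49×10⁻⁶ T.

B ≈ 7.49 μT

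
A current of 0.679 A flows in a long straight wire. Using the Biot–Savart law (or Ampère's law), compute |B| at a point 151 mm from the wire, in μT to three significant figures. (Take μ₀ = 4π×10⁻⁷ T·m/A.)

For an infinitely long straight wire, B = μ₀I/(2πd).
B = (4π×10⁻⁷ × 0.679) / (2π × 0.151) = 8.99×10⁻⁷ T.

B ≈ 0.899 μT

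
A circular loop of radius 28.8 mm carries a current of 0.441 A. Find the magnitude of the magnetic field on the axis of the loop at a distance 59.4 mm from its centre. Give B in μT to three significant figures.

On the axis of a circular loop, B = μ₀IR² / [2(R²+z²)^(3/2)].
R² + z² = (0.0288)² + (0.0594)² = 0.004358 m², and (R²+z²)^(3/2) = 2.88×10⁻⁴ m³.
B = (4π×10⁻⁷ × 0.441 × 0.0008294) / (2 × 2.88×10⁻⁴) = 7.99×10⁻⁷ T.

B ≈ 0.799 μT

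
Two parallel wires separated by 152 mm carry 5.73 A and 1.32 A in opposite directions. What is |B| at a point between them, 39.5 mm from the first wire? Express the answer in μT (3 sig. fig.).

B ≈ 31.4 μT

Each long wire gives B = μ₀I/(2πd). Distances are d₁ = 0.0395 m and d₂ = 0.1125 m.
B₁ = 2.90×10⁻⁵ T, B₂ = 2.35×10⁻⁶ T.
Between antiparallel currents both contributions point the same way, so they add. B = B₁ + B₂ = 2.90×10⁻⁵ + 2.35×10⁻⁶ = 3.14×10⁻⁵ T.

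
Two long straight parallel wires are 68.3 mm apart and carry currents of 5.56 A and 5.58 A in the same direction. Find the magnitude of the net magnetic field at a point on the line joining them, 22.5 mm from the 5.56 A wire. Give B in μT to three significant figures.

B ≈ 25.1 μT

Each long wire gives B = μ₀I/(2πd). Distances are d₁ = 0.0225 m and d₂ = 0.0458 m.
B₁ = 4.94×10⁻⁵ T, B₂ = 2.44×10⁻⁵ T.
Between parallel currents the two contributions point in opposite directions, so they subtract. B = |B₁ − B₂| = |4.94×10⁻⁵ − 2.44×10⁻⁵| = 2.51×10⁻⁵ T.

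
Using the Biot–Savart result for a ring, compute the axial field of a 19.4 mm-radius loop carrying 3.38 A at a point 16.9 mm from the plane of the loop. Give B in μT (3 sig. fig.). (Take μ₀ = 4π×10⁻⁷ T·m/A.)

On the axis of a circular loop, B = μ₀IR² / [2(R²+z²)^(3/2)].
R² + z² = (0.0194)² + (0.0169)² = 0.000662 m², and (R²+z²)^(3/2) = 1.70×10⁻⁵ m³.
B = (4π×10⁻⁷ × 3.38 × 0.0003764) / (2 × 1.70×10⁻⁵) = 4.69×10⁻⁵ T.

B ≈ 46.9 μT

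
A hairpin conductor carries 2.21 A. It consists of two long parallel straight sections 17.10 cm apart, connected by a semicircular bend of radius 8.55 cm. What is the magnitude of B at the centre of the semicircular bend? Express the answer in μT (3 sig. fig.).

The semicircular arc contributes B_arc = μ₀I·π/(4πR) = μ₀I/(4R) = 8.12×10⁻⁶ T.
Each semi-infinite lead is at perpendicular distance R = 0.0855 m from the centre, with the perpendicular foot at its near end, so it contributes μ₀I/(4πR); both point the same way, together 5.17×10⁻⁶ T.
Arc and leads all point the same direction: B = 8.12×10⁻⁶ + 5.17×10⁻⁶ = 1.33×10⁻⁵ T.

B ≈ 13.3 μT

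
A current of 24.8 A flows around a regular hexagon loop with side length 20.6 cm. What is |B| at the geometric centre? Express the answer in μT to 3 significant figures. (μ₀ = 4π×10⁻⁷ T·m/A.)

B ≈ 83.4 μT

Each side is a finite straight segment at perpendicular distance d = a/(2 tan(π/6)) = 0.1784 m from the centre, with end-angles ±π/6.
One side contributes B₁ = (μ₀I/4πd)·2 sin(π/6) = 1.39×10⁻⁵ T.
All 6 sides add in the same direction: B = 6 × 1.39×10⁻⁵ = 8.34×10⁻⁵ T.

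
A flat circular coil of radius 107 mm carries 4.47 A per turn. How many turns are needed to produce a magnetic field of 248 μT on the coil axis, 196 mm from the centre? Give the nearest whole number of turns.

N = 86

For an N-turn coil, B = Nμ₀IR²/[2(R²+z²)^(3/2)]. A single turn gives B₁ = 2.89×10⁻⁶ T with R = 0.107 m, z = 0.196 m.
N = B/B₁ = 2.48×10⁻⁴ / 2.89×10⁻⁶ = 85.88.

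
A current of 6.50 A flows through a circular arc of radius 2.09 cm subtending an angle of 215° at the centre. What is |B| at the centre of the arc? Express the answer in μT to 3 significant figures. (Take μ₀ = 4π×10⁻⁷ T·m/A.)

B ≈ 117 μT

The Biot–Savart field of a circular arc at its centre is B = μ₀Iφ/(4πR), with φ = 3.752 rad.
B = (4π×10⁻⁷ × 6.50 × 3.752) / (4π × 0.0209) = 1.17×10⁻⁴ T.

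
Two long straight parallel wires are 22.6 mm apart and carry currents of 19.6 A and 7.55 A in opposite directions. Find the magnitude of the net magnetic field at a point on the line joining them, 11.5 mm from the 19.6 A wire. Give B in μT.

Each long wire gives B = μ₀I/(2πd). Distances are d₁ = 0.0115 m and d₂ = 0.0111 m.
B₁ = 3.41×10⁻⁴ T, B₂ = 1.36×10⁻⁴ T.
Between antiparallel currents both contributions point the same way, so they add. B = B₁ + B₂ = 3.41×10⁻⁴ + 1.36×10⁻⁴ = 4.77×10⁻⁴ T.

B ≈ 477 μT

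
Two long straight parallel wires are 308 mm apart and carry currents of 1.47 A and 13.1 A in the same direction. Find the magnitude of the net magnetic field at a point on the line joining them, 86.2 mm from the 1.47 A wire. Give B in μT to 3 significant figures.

Each long wire gives B = μ₀I/(2πd). Distances are d₁ = 0.0862 m and d₂ = 0.2218 m.
B₁ = 3.41×10⁻⁶ T, B₂ = 1.18×10⁻⁵ T.
Between parallel currents the two contributions point in opposite directions, so they subtract. B = |B₁ − B₂| = |3.41×10⁻⁶ − 1.18×10⁻⁵| = 8.40×10⁻⁶ T.

B ≈ 8.40 μT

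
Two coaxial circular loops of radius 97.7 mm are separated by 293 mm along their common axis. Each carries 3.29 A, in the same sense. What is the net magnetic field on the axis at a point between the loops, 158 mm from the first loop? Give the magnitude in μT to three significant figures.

B ≈ 7.34 μT

Each loop contributes B = μ₀IR²/[2(R²+z²)^(3/2)] on the axis, with z measured from that loop.
Loop 1 (z = 0.158 m): B₁ = 3.08×10⁻⁶ T. Loop 2 (z = 0.135 m): B₂ = 4.26×10⁻⁶ T.
The fields add: B = B₁ + B₂ = 7.34×10⁻⁶ T.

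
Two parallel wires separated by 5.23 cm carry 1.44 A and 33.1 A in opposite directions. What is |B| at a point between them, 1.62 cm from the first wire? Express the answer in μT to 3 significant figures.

B ≈ 201 μT

Each long wire gives B = μ₀I/(2πd). Distances are d₁ = 0.0162 m and d₂ = 0.0361 m.
B₁ = 1.78×10⁻⁵ T, B₂ = 1.83×10⁻⁴ T.
Between antiparallel currents both contributions point the same way, so they add. B = B₁ + B₂ = 1.78×10⁻⁵ + 1.83×10⁻⁴ = 2.01×10⁻⁴ T.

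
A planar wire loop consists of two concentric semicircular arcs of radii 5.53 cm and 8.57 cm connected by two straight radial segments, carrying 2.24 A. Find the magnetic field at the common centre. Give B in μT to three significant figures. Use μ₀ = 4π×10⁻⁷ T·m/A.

The radial connectors point toward the centre, so dl × r̂ = 0 and they contribute nothing.
Each semicircle gives μ₀I/(4R): inner arc 1.27×10⁻⁵ T, outer arc 8.21×10⁻⁶ T.
The two arcs carry current in opposite angular senses, so their fields oppose: B = |1.27×10⁻⁵ − 8.21×10⁻⁶| = 4.51×10⁻⁶ T.

B ≈ 4.51 μT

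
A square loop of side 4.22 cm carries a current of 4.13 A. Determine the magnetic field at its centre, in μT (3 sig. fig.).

B ≈ 111 μT

Each side is a finite straight segment at perpendicular distance d = a/(2 tan(π/4)) = 0.0211 m from the centre, with end-angles ±π/4.
One side contributes B₁ = (μ₀I/4πd)·2 sin(π/4) = 2.77×10⁻⁵ T.
All 4 sides add in the same direction: B = 4 × 2.77×10⁻⁵ = 1.11×10⁻⁴ T.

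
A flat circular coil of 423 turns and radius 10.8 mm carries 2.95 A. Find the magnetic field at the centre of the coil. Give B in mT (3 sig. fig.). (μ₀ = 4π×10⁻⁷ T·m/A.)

For an N-turn flat coil, B = Nμ₀I/(2R) with R = 0.0108 m.
B = 423 × 1.72×10⁻⁴ T = 7.26×10⁻² T.

B ≈ 72.6 mT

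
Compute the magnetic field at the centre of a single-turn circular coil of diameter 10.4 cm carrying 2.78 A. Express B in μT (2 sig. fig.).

At the centre of a circular loop the Biot–Savart law gives B = μ₀I/(2R) (so R = 0.052 m).
B = (4π×10⁻⁷ × 2.78) / (2 × 0.052) = 3.36×10⁻⁵ T.

B ≈ 34 μT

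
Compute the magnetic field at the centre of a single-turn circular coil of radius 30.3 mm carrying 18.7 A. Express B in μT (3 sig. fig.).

At the centre of a circular loop the Biot–Savart law gives B = μ₀I/(2R).
B = (4π×10⁻⁷ × 18.7) / (2 × 0.0303) = 3.88×10⁻⁴ T.

B ≈ 388 μT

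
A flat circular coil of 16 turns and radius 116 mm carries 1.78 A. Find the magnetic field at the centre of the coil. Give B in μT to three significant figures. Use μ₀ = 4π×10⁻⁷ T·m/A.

B ≈ 154 μT

For an N-turn flat coil, B = Nμ₀I/(2R) with R = 0.116 m.
B = 16 × 9.64×10⁻⁶ T = 1.54×10⁻⁴ T.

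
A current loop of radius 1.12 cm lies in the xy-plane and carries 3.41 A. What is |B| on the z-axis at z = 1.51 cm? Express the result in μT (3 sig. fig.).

On the axis of a circular loop, B = μ₀IR² / [2(R²+z²)^(3/2)].
R² + z² = (0.0112)² + (0.0151)² = 0.0003535 m², and (R²+z²)^(3/2) = 6.64×10⁻⁶ m³.
B = (4π×10⁻⁷ × 3.41 × 0.0001254) / (2 × 6.64×10⁻⁶) = 4.04×10⁻⁵ T.

B ≈ 40.4 μT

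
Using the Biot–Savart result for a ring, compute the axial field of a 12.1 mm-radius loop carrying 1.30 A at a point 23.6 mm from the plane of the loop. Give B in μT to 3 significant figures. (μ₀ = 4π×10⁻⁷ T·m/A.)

On the axis of a circular loop, B = μ₀IR² / [2(R²+z²)^(3/2)].
R² + z² = (0.0121)² + (0.0236)² = 0.0007034 m², and (R²+z²)^(3/2) = 1.87×10⁻⁵ m³.
B = (4π×10⁻⁷ × 1.30 × 0.0001464) / (2 × 1.87×10⁻⁵) = 6.41×10⁻⁶ T.

B ≈ 6.41 μT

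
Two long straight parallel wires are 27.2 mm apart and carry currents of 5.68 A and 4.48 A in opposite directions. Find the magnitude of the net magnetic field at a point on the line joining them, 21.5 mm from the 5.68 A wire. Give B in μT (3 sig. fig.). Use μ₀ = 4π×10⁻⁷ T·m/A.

B ≈ 210 μT

Each long wire gives B = μ₀I/(2πd). Distances are d₁ = 0.0215 m and d₂ = 0.0057 m.
B₁ = 5.28×10⁻⁵ T, B₂ = 1.57×10⁻⁴ T.
Between antiparallel currents both contributions point the same way, so they add. B = B₁ + B₂ = 5.28×10⁻⁵ + 1.57×10⁻⁴ = 2.10×10⁻⁴ T.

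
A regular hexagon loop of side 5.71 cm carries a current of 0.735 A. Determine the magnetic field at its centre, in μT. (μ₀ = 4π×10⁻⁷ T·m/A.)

B ≈ 8.92 μT

Each side is a finite straight segment at perpendicular distance d = a/(2 tan(π/6)) = 0.04945 m from the centre, with end-angles ±π/6.
One side contributes B₁ = (μ₀I/4πd)·2 sin(π/6) = 1.49×10⁻⁶ T.
All 6 sides add in the same direction: B = 6 × 1.49×10⁻⁶ = 8.92×10⁻⁶ T.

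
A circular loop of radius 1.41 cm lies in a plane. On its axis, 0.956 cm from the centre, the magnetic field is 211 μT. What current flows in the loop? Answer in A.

I ≈ 8.35 A

On the axis of a loop, B = μ₀IR²/[2(R²+z²)^(3/2)], so I = 2B(R²+z²)^(3/2)/(μ₀R²).
R² + z² = 0.0001988 + 9.139×10⁻⁵ = 0.0002902 m²; raised to 3/2 gives 4.94×10⁻⁶ m³.
I = 2 × 2.11×10⁻⁴ × 4.94×10⁻⁶ / (1.26×10⁻⁶ × 0.0001988) = 8.35 A.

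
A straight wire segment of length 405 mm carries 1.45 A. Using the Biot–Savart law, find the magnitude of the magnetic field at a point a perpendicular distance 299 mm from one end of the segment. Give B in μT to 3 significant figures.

B ≈ 0.390 μT

For a finite straight segment, B = (μ₀I/4πd)(sinθ₁ + sinθ₂), where θ₁, θ₂ are the angles from the perpendicular to each end.
The perpendicular foot is at one end, so the two end-offsets along the wire are 0 and L = 0.405 m.
sinθ₁ = 0/√(0²+0.299²) = 0.0000; sinθ₂ = 0.405/√(0.405²+0.299²) = 0.8045.
B = (4π×10⁻⁷ × 1.45) / (4π × 0.299) × (0.0000 + 0.8045) = 3.90×10⁻⁷ T.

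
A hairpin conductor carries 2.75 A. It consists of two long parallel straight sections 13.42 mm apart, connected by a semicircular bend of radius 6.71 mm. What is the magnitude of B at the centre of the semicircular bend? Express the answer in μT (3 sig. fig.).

B ≈ 211 μT

The semicircular arc contributes B_arc = μ₀I·π/(4πR) = μ₀I/(4R) = 1.29×10⁻⁴ T.
Each semi-infinite lead is at perpendicular distance R = 0.00671 m from the centre, with the perpendicular foot at its near end, so it contributes μ₀I/(4πR); both point the same way, together 8.20×10⁻⁵ T.
Arc and leads all point the same direction: B = 1.29×10⁻⁴ + 8.20×10⁻⁵ = 2.11×10⁻⁴ T.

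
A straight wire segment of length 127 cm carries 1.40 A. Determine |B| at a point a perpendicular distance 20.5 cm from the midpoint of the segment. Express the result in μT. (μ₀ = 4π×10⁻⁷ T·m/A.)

B ≈ 1.30 μT

For a finite straight segment, B = (μ₀I/4πd)(sinθ₁ + sinθ₂), where θ₁, θ₂ are the angles from the perpendicular to each end.
The perpendicular from the point meets the wire at its midpoint, so each end is L/2 = 0.635 m away along the wire.
sinθ₁ = 0.635/√(0.635²+0.205²) = 0.9516; sinθ₂ = 0.635/√(0.635²+0.205²) = 0.9516.
B = (4π×10⁻⁷ × 1.40) / (4π × 0.205) × (0.9516 + 0.9516) = 1.30×10⁻⁶ T.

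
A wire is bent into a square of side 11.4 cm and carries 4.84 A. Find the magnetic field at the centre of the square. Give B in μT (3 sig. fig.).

B ≈ 48.0 μT

Each side is a finite straight segment at perpendicular distance d = a/(2 tan(π/4)) = 0.057 m from the centre, with end-angles ±π/4.
One side contributes B₁ = (μ₀I/4πd)·2 sin(π/4) = 1.20×10⁻⁵ T.
All 4 sides add in the same direction: B = 4 × 1.20×10⁻⁵ = 4.80×10⁻⁵ T.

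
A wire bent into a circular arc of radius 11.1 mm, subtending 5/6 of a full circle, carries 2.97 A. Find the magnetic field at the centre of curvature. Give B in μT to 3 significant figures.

B ≈ 140 μT

The Biot–Savart field of a circular arc at its centre is B = μ₀Iφ/(4πR), with φ = 5.236 rad.
B = (4π×10⁻⁷ × 2.97 × 5.236) / (4π × 0.0111) = 1.40×10⁻⁴ T.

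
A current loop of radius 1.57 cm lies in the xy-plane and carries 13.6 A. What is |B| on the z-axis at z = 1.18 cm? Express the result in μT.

On the axis of a circular loop, B = μ₀IR² / [2(R²+z²)^(3/2)].
R² + z² = (0.0157)² + (0.0118)² = 0.0003857 m², and (R²+z²)^(3/2) = 7.58×10⁻⁶ m³.
B = (4π×10⁻⁷ × 13.6 × 0.0002465) / (2 × 7.58×10⁻⁶) = 2.78×10⁻⁴ T.

B ≈ 278 μT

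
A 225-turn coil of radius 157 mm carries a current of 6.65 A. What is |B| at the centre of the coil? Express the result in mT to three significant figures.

For an N-turn flat coil, B = Nμ₀I/(2R) with R = 0.157 m.
B = 225 × 2.66×10⁻⁵ T = 5.99×10⁻³ T.

B ≈ 5.99 mT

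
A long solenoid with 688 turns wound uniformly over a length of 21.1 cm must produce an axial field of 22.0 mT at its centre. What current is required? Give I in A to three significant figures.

Inside a long solenoid B = μ₀nI with n = 3261 m⁻¹, so I = B/(μ₀n).
I = 2.20×10⁻² / (4π×10⁻⁷ × 3261) = 5.37 A.

I ≈ 5.37 A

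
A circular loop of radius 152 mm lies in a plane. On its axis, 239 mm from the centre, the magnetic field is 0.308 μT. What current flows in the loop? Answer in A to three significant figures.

On the axis of a loop, B = μ₀IR²/[2(R²+z²)^(3/2)], so I = 2B(R²+z²)^(3/2)/(μ₀R²).
R² + z² = 0.0231 + 0.05712 = 0.08023 m²; raised to 3/2 gives 2.27×10⁻² m³.
I = 2 × 3.08×10⁻⁷ × 2.27×10⁻² / (1.26×10⁻⁶ × 0.0231) = 0.482 A.

I ≈ 0.482 A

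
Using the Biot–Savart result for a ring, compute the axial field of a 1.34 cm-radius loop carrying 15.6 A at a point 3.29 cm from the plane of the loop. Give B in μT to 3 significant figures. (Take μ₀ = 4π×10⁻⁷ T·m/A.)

On the axis of a circular loop, B = μ₀IR² / [2(R²+z²)^(3/2)].
R² + z² = (0.0134)² + (0.0329)² = 0.001262 m², and (R²+z²)^(3/2) = 4.48×10⁻⁵ m³.
B = (4π×10⁻⁷ × 15.6 × 0.0001796) / (2 × 4.48×10⁻⁵) = 3.93×10⁻⁵ T.

B ≈ 39.3 μT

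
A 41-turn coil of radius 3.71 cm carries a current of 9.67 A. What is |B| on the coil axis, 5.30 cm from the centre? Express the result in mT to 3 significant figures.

For an N-turn flat coil, B = Nμ₀IR²/[2(R²+z²)^(3/2)] with R = 0.0371 m, z = 0.053 m.
B = 41 × 3.09×10⁻⁵ T = 1.27×10⁻³ T.

B ≈ 1.27 mT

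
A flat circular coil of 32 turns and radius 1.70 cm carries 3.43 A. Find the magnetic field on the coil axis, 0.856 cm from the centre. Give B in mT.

B ≈ 2.89 mT

For an N-turn flat coil, B = Nμ₀IR²/[2(R²+z²)^(3/2)] with R = 0.017 m, z = 0.00856 m.
B = 32 × 9.03×10⁻⁵ T = 2.89×10⁻³ T.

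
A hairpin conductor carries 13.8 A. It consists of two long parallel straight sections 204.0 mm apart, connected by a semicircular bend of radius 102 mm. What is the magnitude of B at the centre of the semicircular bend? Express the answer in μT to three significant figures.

The semicircular arc contributes B_arc = μ₀I·π/(4πR) = μ₀I/(4R) = 4.25×10⁻⁵ T.
Each semi-infinite lead is at perpendicular distance R = 0.102 m from the centre, with the perpendicular foot at its near end, so it contributes μ₀I/(4πR); both point the same way, together 2.71×10⁻⁵ T.
Arc and leads all point the same direction: B = 4.25×10⁻⁵ + 2.71×10⁻⁵ = 6.96×10⁻⁵ T.

B ≈ 69.6 μT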